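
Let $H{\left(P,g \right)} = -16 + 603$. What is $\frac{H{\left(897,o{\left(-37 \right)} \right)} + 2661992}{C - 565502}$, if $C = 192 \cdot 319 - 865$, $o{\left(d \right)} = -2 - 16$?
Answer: $- \frac{2662579}{505119} \approx -5.2712$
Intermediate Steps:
$o{\left(d \right)} = -18$
$H{\left(P,g \right)} = 587$
$C = 60383$ ($C = 61248 - 865 = 60383$)
$\frac{H{\left(897,o{\left(-37 \right)} \right)} + 2661992}{C - 565502} = \frac{587 + 2661992}{60383 - 565502} = \frac{2662579}{-505119} = 2662579 \left(- \frac{1}{505119}\right) = - \frac{2662579}{505119}$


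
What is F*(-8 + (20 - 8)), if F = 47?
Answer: 188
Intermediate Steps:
F*(-8 + (20 - 8)) = 47*(-8 + (20 - 8)) = 47*(-8 + 12) = 47*4 = 188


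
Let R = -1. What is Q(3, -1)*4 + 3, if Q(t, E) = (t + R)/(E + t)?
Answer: 7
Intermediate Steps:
Q(t, E) = (-1 + t)/(E + t) (Q(t, E) = (t - 1)/(E + t) = (-1 + t)/(E + t))
Q(3, -1)*4 + 3 = ((-1 + 3)/(-1 + 3))*4 + 3 = (2/2)*4 + 3 = ((½)*2)*4 + 3 = 1*4 + 3 = 4 + 3 = 7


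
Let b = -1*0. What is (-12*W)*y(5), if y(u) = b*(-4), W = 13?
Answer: 0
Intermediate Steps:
b = 0
y(u) = 0 (y(u) = 0*(-4) = 0)
(-12*W)*y(5) = -12*13*0 = -156*0 = 0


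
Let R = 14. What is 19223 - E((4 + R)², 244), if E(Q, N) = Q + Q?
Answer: 18575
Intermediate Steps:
E(Q, N) = 2*Q
19223 - E((4 + R)², 244) = 19223 - 2*(4 + 14)² = 19223 - 2*18² = 19223 - 2*324 = 19223 - 1*648 = 19223 - 648 = 18575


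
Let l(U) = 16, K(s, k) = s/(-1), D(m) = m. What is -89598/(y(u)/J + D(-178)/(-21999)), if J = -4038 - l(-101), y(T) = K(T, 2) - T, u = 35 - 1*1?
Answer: -1997675798427/554386 ≈ -3.6034e+6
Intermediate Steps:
K(s, k) = -s (K(s, k) = s*(-1) = -s)
u = 34 (u = 35 - 1 = 34)
y(T) = -2*T (y(T) = -T - T = -2*T)
J = -4054 (J = -4038 - 1*16 = -4038 - 16 = -4054)
-89598/(y(u)/J + D(-178)/(-21999)) = -89598/(-2*34/(-4054) - 178/(-21999)) = -89598/(-68*(-1/4054) - 178*(-1/21999)) = -89598/(34/2027 + 178/21999) = -89598/1108772/44591973 = -89598*44591973/1108772 = -1997675798427/554386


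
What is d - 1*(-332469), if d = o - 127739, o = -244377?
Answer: -39647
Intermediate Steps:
d = -372116 (d = -244377 - 127739 = -372116)
d - 1*(-332469) = -372116 - 1*(-332469) = -372116 + 332469 = -39647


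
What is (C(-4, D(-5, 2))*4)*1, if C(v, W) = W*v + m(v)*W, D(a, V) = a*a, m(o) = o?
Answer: -800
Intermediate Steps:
D(a, V) = a²
C(v, W) = 2*W*v (C(v, W) = W*v + v*W = W*v + W*v = 2*W*v)
(C(-4, D(-5, 2))*4)*1 = ((2*(-5)²*(-4))*4)*1 = ((2*25*(-4))*4)*1 = -200*4*1 = -800*1 = -800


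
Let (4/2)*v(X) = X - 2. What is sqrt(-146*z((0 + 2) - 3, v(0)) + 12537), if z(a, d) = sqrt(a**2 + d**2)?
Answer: sqrt(12537 - 146*sqrt(2)) ≈ 111.04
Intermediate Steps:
v(X) = -1 + X/2 (v(X) = (X - 2)/2 = (-2 + X)/2 = -1 + X/2)
sqrt(-146*z((0 + 2) - 3, v(0)) + 12537) = sqrt(-146*sqrt(((0 + 2) - 3)**2 + (-1 + (1/2)*0)**2) + 12537) = sqrt(-146*sqrt((2 - 3)**2 + (-1 + 0)**2) + 12537) = sqrt(-146*sqrt((-1)**2 + (-1)**2) + 12537) = sqrt(-146*sqrt(1 + 1) + 12537) = sqrt(-146*sqrt(2) + 12537) = sqrt(12537 - 146*sqrt(2))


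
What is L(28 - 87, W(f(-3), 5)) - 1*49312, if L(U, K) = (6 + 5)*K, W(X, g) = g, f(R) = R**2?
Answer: -49257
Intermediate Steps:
L(U, K) = 11*K
L(28 - 87, W(f(-3), 5)) - 1*49312 = 11*5 - 1*49312 = 55 - 49312 = -49257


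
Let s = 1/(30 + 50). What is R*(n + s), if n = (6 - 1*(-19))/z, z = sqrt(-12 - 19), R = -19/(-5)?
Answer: 19/400 - 95*I*sqrt(31)/31 ≈ 0.0475 - 17.063*I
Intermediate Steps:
R = 19/5 (R = -19*(-1/5) = 19/5 ≈ 3.8000)
z = I*sqrt(31) (z = sqrt(-31) = I*sqrt(31) ≈ 5.5678*I)
n = -25*I*sqrt(31)/31 (n = (6 - 1*(-19))/((I*sqrt(31))) = (6 + 19)*(-I*sqrt(31)/31) = 25*(-I*sqrt(31)/31) = -25*I*sqrt(31)/31 ≈ -4.4901*I)
s = 1/80 ≈ 0.012500
R*(n + s) = 19*(-25*I*sqrt(31)/31 + 1/80)/5 = 19*(1/80 - 25*I*sqrt(31)/31)/5 = 19/400 - 95*I*sqrt(31)/31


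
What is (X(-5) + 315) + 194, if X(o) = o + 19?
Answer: 523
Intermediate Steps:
X(o) = 19 + o
(X(-5) + 315) + 194 = ((19 - 5) + 315) + 194 = (14 + 315) + 194 = 329 + 194 = 523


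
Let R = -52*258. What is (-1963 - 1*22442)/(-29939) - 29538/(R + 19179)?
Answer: -247897389/57512819 ≈ -4.3103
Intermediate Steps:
R = -13416
(-1963 - 1*22442)/(-29939) - 29538/(R + 19179) = (-1963 - 1*22442)/(-29939) - 29538/(-13416 + 19179) = (-1963 - 22442)*(-1/29939) - 29538/5763 = -24405*(-1/29939) - 29538*1/5763 = 24405/29939 - 9846/1921 = -247897389/57512819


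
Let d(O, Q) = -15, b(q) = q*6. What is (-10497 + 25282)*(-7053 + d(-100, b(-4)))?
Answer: -104500380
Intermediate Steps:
b(q) = 6*q
(-10497 + 25282)*(-7053 + d(-100, b(-4))) = (-10497 + 25282)*(-7053 - 15) = 14785*(-7068) = -104500380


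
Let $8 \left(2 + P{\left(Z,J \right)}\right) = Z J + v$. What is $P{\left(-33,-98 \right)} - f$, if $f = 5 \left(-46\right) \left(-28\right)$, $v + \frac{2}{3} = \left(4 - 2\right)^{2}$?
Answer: $- \frac{18112}{3} \approx -6037.3$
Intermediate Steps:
$v = \frac{10}{3}$ ($v = - \frac{2}{3} + \left(4 - 2\right)^{2} = - \frac{2}{3} + 2^{2} = - \frac{2}{3} + 4 = \frac{10}{3} \approx 3.3333$)
$P{\left(Z,J \right)} = - \frac{19}{12} + \frac{J Z}{8}$ ($P{\left(Z,J \right)} = -2 + \frac{Z J + \frac{10}{3}}{8} = -2 + \frac{J Z + \frac{10}{3}}{8} = -2 + \frac{\frac{10}{3} + J Z}{8} = -2 + \left(\frac{5}{12} + \frac{J Z}{8}\right) = - \frac{19}{12} + \frac{J Z}{8}$)
$f = 6440$ ($f = \left(-230\right) \left(-28\right) = 6440$)
$P{\left(-33,-98 \right)} - f = \left(- \frac{19}{12} + \frac{1}{8} \left(-98\right) \left(-33\right)\right) - 6440 = \left(- \frac{19}{12} + \frac{1617}{4}\right) - 6440 = \frac{1208}{3} - 6440 = - \frac{18112}{3}$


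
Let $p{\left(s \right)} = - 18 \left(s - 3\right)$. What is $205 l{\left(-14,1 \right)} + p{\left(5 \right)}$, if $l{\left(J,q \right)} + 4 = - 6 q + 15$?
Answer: $989$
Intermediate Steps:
$l{\left(J,q \right)} = 11 - 6 q$ ($l{\left(J,q \right)} = -4 - \left(-15 + 6 q\right) = 11 - 6 q$)
$p{\left(s \right)} = 54 - 18 s$ ($p{\left(s \right)} = - 18 \left(-3 + s\right) = 54 - 18 s$)
$205 l{\left(-14,1 \right)} + p{\left(5 \right)} = 205 \left(11 - 6\right) + \left(54 - 90\right) = 205 \cdot 5 - 36 = 1025 - 36 = 989$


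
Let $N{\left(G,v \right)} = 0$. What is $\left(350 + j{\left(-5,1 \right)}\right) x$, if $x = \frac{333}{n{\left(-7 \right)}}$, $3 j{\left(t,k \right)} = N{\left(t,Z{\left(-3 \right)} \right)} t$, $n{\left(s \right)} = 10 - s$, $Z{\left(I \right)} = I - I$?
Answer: $\frac{116550}{17} \approx 6855.9$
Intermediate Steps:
$Z{\left(I \right)} = 0$
$j{\left(t,k \right)} = 0$ ($j{\left(t,k \right)} = \frac{0 t}{3} = \frac{1}{3} \cdot 0 = 0$)
$x = \frac{333}{17}$ ($x = \frac{333}{10 - -7} = \frac{333}{10 + 7} = \frac{333}{17} \approx 19.588$)
$\left(350 + j{\left(-5,1 \right)}\right) x = \left(350 + 0\right) \frac{333}{17} = 350 \cdot \frac{333}{17} = \frac{116550}{17}$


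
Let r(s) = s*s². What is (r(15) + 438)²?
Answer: 14538969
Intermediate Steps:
r(s) = s³
(r(15) + 438)² = (15³ + 438)² = (3375 + 438)² = 3813² = 14538969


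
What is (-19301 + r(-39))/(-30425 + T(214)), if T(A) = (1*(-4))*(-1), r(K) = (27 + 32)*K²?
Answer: -70438/30421 ≈ -2.3154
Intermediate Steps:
r(K) = 59*K²
T(A) = 4 (T(A) = -4*(-1) = 4)
(-19301 + r(-39))/(-30425 + T(214)) = (-19301 + 59*(-39)²)/(-30425 + 4) = (-19301 + 59*1521)/(-30421) = (-19301 + 89739)*(-1/30421) = 70438*(-1/30421) = -70438/30421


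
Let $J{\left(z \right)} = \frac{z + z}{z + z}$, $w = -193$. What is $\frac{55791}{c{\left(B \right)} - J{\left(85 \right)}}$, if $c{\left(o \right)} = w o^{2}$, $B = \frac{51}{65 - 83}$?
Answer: $- \frac{2008476}{55813} \approx -35.986$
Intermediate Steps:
$J{\left(z \right)} = 1$ ($J{\left(z \right)} = \frac{2 z}{2 z} = 2 z \frac{1}{2 z} = 1$)
$B = - \frac{17}{6}$ ($B = \frac{51}{65 - 83} = \frac{51}{-18} = 51 \left(- \frac{1}{18}\right) = - \frac{17}{6} \approx -2.8333$)
$c{\left(o \right)} = - 193 o^{2}$
$\frac{55791}{c{\left(B \right)} - J{\left(85 \right)}} = \frac{55791}{- 193 \left(- \frac{17}{6}\right)^{2} - 1} = \frac{55791}{\left(-193\right) \frac{289}{36} - 1} = \frac{55791}{- \frac{55777}{36} - 1} = \frac{55791}{- \frac{55813}{36}} = 55791 \left(- \frac{36}{55813}\right) = - \frac{2008476}{55813}$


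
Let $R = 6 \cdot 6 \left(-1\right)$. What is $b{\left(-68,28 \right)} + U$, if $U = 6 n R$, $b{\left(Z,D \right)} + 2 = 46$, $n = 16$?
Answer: $-3412$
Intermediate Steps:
$b{\left(Z,D \right)} = 44$ ($b{\left(Z,D \right)} = -2 + 46 = 44$)
$R = -36$ ($R = 36 \left(-1\right) = -36$)
$U = -3456$ ($U = 6 \cdot 16 \left(-36\right) = 96 \left(-36\right) = -3456$)
$b{\left(-68,28 \right)} + U = 44 - 3456 = -3412$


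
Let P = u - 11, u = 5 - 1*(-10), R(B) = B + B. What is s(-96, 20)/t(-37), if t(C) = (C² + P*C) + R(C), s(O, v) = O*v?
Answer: -1920/1147 ≈ -1.6739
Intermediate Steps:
R(B) = 2*B
u = 15 (u = 5 + 10 = 15)
P = 4 (P = 15 - 11 = 4)
t(C) = C² + 6*C (t(C) = (C² + 4*C) + 2*C = C² + 6*C)
s(-96, 20)/t(-37) = (-96*20)/((-37*(6 - 37))) = -1920/((-37*(-31))) = -1920/1147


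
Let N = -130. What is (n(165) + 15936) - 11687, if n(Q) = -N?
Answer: 4379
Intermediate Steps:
n(Q) = 130 (n(Q) = -1*(-130) = 130)
(n(165) + 15936) - 11687 = (130 + 15936) - 11687 = 16066 - 11687 = 4379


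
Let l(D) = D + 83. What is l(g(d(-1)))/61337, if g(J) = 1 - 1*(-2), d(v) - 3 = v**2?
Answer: 86/61337 ≈ 0.0014021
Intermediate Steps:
d(v) = 3 + v**2
g(J) = 3 (g(J) = 1 + 2 = 3)
l(D) = 83 + D
l(g(d(-1)))/61337 = (83 + 3)/61337 = 86*(1/61337) = 86/61337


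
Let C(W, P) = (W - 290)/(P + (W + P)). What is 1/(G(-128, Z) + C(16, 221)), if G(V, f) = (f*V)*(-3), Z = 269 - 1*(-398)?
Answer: 229/58653175 ≈ 3.9043e-6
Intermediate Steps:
C(W, P) = (-290 + W)/(W + 2*P) (C(W, P) = (-290 + W)/(P + (P + W)) = (-290 + W)/(W + 2*P))
Z = 667 (Z = 269 + 398 = 667)
G(V, f) = -3*V*f (G(V, f) = (V*f)*(-3) = -3*V*f)
1/(G(-128, Z) + C(16, 221)) = 1/(-3*(-128)*667 + (-290 + 16)/(16 + 2*221)) = 1/(256128 - 274/(16 + 442)) = 1/(256128 - 274/458) = 1/(256128 + (1/458)*(-274)) = 1/(256128 - 137/229) = 1/(58653175/229) = 229/58653175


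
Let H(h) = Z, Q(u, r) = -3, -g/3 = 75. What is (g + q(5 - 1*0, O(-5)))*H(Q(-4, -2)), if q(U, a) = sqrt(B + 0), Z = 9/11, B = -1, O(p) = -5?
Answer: -2025/11 + 9*I/11 ≈ -184.09 + 0.81818*I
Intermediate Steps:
g = -225 (g = -3*75 = -225)
Z = 9/11 (Z = 9*(1/11) = 9/11 ≈ 0.81818)
q(U, a) = I (q(U, a) = sqrt(-1 + 0) = sqrt(-1) = I)
H(h) = 9/11
(g + q(5 - 1*0, O(-5)))*H(Q(-4, -2)) = (-225 + I)*(9/11) = -2025/11 + 9*I/11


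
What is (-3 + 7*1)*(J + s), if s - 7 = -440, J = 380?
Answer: -212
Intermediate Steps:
s = -433 (s = 7 - 440 = -433)
(-3 + 7*1)*(J + s) = (-3 + 7*1)*(380 - 433) = (-3 + 7)*(-53) = 4*(-53) = -212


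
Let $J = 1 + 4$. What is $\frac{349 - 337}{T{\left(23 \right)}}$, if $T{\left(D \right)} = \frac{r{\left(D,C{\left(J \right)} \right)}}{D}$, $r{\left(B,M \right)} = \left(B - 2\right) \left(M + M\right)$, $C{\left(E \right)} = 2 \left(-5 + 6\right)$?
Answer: $\frac{23}{7} \approx 3.2857$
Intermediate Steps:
$J = 5$
$C{\left(E \right)} = 2$ ($C{\left(E \right)} = 2 \cdot 1 = 2$)
$r{\left(B,M \right)} = 2 M \left(-2 + B\right)$ ($r{\left(B,M \right)} = \left(-2 + B\right) 2 M = 2 M \left(-2 + B\right)$)
$T{\left(D \right)} = \frac{-8 + 4 D}{D}$ ($T{\left(D \right)} = \frac{2 \cdot 2 \left(-2 + D\right)}{D} = \frac{-8 + 4 D}{D}$)
$\frac{349 - 337}{T{\left(23 \right)}} = \frac{349 - 337}{4 - \frac{8}{23}} = \frac{12}{4 - \frac{8}{23}} = \frac{12}{\frac{84}{23}} = 12 \cdot \frac{23}{84} = \frac{23}{7}$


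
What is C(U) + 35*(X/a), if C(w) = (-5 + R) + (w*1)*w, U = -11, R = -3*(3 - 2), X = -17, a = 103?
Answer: 11044/103 ≈ 107.22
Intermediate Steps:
R = -3 (R = -3*1 = -3)
C(w) = -8 + w² (C(w) = (-5 - 3) + (w*1)*w = -8 + w*w = -8 + w²)
C(U) + 35*(X/a) = (-8 + (-11)²) + 35*(-17/103) = (-8 + 121) + 35*(-17*1/103) = 113 + 35*(-17/103) = 113 - 595/103 = 11044/103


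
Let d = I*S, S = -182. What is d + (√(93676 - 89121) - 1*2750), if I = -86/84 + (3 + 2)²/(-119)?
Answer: -128797/51 + √4555 ≈ -2457.9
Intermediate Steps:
I = -881/714 (I = -86*1/84 + 5²*(-1/119) = -43/42 + 25*(-1/119) = -43/42 - 25/119 = -881/714 ≈ -1.2339)
d = 11453/51 (d = -881/714*(-182) = 11453/51 ≈ 224.57)
d + (√(93676 - 89121) - 1*2750) = 11453/51 + (√(93676 - 89121) - 1*2750) = 11453/51 + (√4555 - 2750) = 11453/51 + (-2750 + √4555) = -128797/51 + √4555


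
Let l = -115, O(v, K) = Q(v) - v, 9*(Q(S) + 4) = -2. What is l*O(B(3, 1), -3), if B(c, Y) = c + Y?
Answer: 8510/9 ≈ 945.56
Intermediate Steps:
Q(S) = -38/9 (Q(S) = -4 + (⅑)*(-2) = -4 - 2/9 = -38/9)
B(c, Y) = Y + c
O(v, K) = -38/9 - v
l*O(B(3, 1), -3) = -115*(-38/9 - (1 + 3)) = -115*(-38/9 - 1*4) = -115*(-38/9 - 4) = -115*(-74/9) = 8510/9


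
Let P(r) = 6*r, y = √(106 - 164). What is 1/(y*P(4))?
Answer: -I*√58/1392 ≈ -0.0054711*I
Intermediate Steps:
y = I*√58 (y = √(-58) = I*√58 ≈ 7.6158*I)
1/(y*P(4)) = 1/((I*√58)*(6*4)) = 1/((I*√58)*24) = 1/(24*I*√58) = -I*√58/1392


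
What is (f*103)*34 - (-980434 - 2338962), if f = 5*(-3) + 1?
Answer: 3270368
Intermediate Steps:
f = -14 (f = -15 + 1 = -14)
(f*103)*34 - (-980434 - 2338962) = -14*103*34 - (-980434 - 2338962) = -1442*34 - 1*(-3319396) = -49028 + 3319396 = 3270368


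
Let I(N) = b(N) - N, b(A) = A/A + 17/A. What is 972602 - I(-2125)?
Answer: 121309501/125 ≈ 9.7048e+5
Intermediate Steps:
b(A) = 1 + 17/A
I(N) = -N + (17 + N)/N (I(N) = (17 + N)/N - N = -N + (17 + N)/N)
972602 - I(-2125) = 972602 - (1 - 1*(-2125) + 17/(-2125)) = 972602 - (1 + 2125 + 17*(-1/2125)) = 972602 - (1 + 2125 - 1/125) = 972602 - 1*265749/125 = 972602 - 265749/125 = 121309501/125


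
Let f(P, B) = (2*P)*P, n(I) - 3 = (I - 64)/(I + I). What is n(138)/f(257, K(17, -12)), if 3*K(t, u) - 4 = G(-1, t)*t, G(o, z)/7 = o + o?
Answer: 451/18229524 ≈ 2.4740e-5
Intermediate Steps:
G(o, z) = 14*o (G(o, z) = 7*(o + o) = 7*(2*o) = 14*o)
K(t, u) = 4/3 - 14*t/3 (K(t, u) = 4/3 + ((14*(-1))*t)/3 = 4/3 + (-14*t)/3 = 4/3 - 14*t/3)
n(I) = 3 + (-64 + I)/(2*I) (n(I) = 3 + (I - 64)/(I + I) = 3 + (-64 + I)/((2*I)) = 3 + (-64 + I)*(1/(2*I)) = 3 + (-64 + I)/(2*I))
f(P, B) = 2*P²
n(138)/f(257, K(17, -12)) = (7/2 - 32/138)/((2*257²)) = (7/2 - 32*1/138)/((2*66049)) = (7/2 - 16/69)/132098 = (451/138)*(1/132098) = 451/18229524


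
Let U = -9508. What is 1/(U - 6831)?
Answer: -1/16339 ≈ -6.1203e-5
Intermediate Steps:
1/(U - 6831) = 1/(-9508 - 6831) = 1/(-16339) = -1/16339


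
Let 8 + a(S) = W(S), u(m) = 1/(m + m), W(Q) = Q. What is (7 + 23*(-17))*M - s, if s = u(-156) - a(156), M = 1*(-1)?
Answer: 165985/312 ≈ 532.00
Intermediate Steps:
u(m) = 1/(2*m)
M = -1
a(S) = -8 + S
s = -46177/312 (s = (½)/(-156) - (-8 + 156) = (½)*(-1/156) - 1*148 = -1/312 - 148 = -46177/312 ≈ -148.00)
(7 + 23*(-17))*M - s = (7 + 23*(-17))*(-1) - 1*(-46177/312) = (7 - 391)*(-1) + 46177/312 = -384*(-1) + 46177/312 = 384 + 46177/312 = 165985/312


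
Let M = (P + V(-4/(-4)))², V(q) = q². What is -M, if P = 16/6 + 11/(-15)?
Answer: -1936/225 ≈ -8.6044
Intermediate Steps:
P = 29/15 (P = 16*(⅙) + 11*(-1/15) = 8/3 - 11/15 = 29/15 ≈ 1.9333)
M = 1936/225 (M = (29/15 + (-4/(-4))²)² = (29/15 + (-4*(-¼))²)² = (29/15 + 1²)² = (29/15 + 1)² = (44/15)² = 1936/225 ≈ 8.6044)
-M = -1*1936/225 = -1936/225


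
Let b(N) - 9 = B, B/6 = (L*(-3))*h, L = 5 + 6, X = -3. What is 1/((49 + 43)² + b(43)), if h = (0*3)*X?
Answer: 1/8473 ≈ 0.00011802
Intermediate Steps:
L = 11
h = 0 (h = (0*3)*(-3) = 0*(-3) = 0)
B = 0 (B = 6*((11*(-3))*0) = 6*(-33*0) = 6*0 = 0)
b(N) = 9 (b(N) = 9 + 0 = 9)
1/((49 + 43)² + b(43)) = 1/((49 + 43)² + 9) = 1/(92² + 9) = 1/(8464 + 9) = 1/8473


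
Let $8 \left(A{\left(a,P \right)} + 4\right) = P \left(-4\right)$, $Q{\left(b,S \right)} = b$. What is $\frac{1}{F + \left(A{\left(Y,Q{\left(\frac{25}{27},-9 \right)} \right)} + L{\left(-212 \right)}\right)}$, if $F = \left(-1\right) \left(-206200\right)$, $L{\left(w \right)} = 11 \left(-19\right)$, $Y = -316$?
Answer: $\frac{54}{11123273} \approx 4.8547 \cdot 10^{-6}$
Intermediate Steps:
$L{\left(w \right)} = -209$
$A{\left(a,P \right)} = -4 - \frac{P}{2}$ ($A{\left(a,P \right)} = -4 + \frac{P \left(-4\right)}{8} = -4 + \frac{\left(-4\right) P}{8} = -4 - \frac{P}{2}$)
$F = 206200$
$\frac{1}{F + \left(A{\left(Y,Q{\left(\frac{25}{27},-9 \right)} \right)} + L{\left(-212 \right)}\right)} = \frac{1}{206200 - \left(213 + \frac{1}{2} \cdot 25 \cdot \frac{1}{27}\right)} = \frac{1}{206200 - \frac{11527}{54}} = \frac{1}{\frac{11123273}{54}} = \frac{54}{11123273}$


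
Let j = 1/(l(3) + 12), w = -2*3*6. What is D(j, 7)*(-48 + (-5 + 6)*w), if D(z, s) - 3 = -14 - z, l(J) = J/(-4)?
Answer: 13972/15 ≈ 931.47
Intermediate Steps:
l(J) = -J/4 (l(J) = J*(-¼) = -J/4)
w = -36 (w = -6*6 = -36)
j = 4/45 (j = 1/(-¼*3 + 12) = 1/(-¾ + 12) = 1/(45/4) = 4/45 ≈ 0.088889)
D(z, s) = -11 - z (D(z, s) = 3 + (-14 - z) = -11 - z)
D(j, 7)*(-48 + (-5 + 6)*w) = (-11 - 1*4/45)*(-48 + (-5 + 6)*(-36)) = (-11 - 4/45)*(-48 + 1*(-36)) = -499*(-48 - 36)/45 = -499/45*(-84) = 13972/15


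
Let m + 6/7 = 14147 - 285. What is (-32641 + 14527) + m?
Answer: -29770/7 ≈ -4252.9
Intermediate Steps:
m = 97028/7 (m = -6/7 + (14147 - 285) = -6/7 + 13862 = 97028/7 ≈ 13861.)
(-32641 + 14527) + m = (-32641 + 14527) + 97028/7 = -18114 + 97028/7 = -29770/7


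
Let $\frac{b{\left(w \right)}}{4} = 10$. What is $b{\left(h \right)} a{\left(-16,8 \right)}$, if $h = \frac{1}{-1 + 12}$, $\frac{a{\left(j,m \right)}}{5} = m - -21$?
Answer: $5800$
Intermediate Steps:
$a{\left(j,m \right)} = 105 + 5 m$ ($a{\left(j,m \right)} = 5 \left(m - -21\right) = 5 \left(m + 21\right) = 5 \left(21 + m\right) = 105 + 5 m$)
$h = \frac{1}{11} \approx 0.090909$
$b{\left(w \right)} = 40$ ($b{\left(w \right)} = 4 \cdot 10 = 40$)
$b{\left(h \right)} a{\left(-16,8 \right)} = 40 \left(105 + 5 \cdot 8\right) = 40 \left(105 + 40\right) = 40 \cdot 145 = 5800$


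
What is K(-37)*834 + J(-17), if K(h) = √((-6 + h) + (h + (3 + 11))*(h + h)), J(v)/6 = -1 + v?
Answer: -108 + 834*√1659 ≈ 33862.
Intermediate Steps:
J(v) = -6 + 6*v (J(v) = 6*(-1 + v) = -6 + 6*v)
K(h) = √(-6 + h + 2*h*(14 + h)) (K(h) = √((-6 + h) + (h + 14)*(2*h)) = √((-6 + h) + (14 + h)*(2*h)) = √((-6 + h) + 2*h*(14 + h)) = √(-6 + h + 2*h*(14 + h)))
K(-37)*834 + J(-17) = √(-6 + 2*(-37)² + 29*(-37))*834 + (-6 + 6*(-17)) = √(-6 + 2*1369 - 1073)*834 + (-6 - 102) = √(-6 + 2738 - 1073)*834 - 108 = √1659*834 - 108 = 834*√1659 - 108 = -108 + 834*√1659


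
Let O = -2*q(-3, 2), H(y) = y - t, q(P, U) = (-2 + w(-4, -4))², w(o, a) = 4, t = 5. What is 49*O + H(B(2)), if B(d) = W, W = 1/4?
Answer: -1587/4 ≈ -396.75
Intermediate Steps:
q(P, U) = 4 (q(P, U) = (-2 + 4)² = 2² = 4)
W = ¼ (W = 1*(¼) = ¼ ≈ 0.25000)
B(d) = ¼
H(y) = -5 + y (H(y) = y - 1*5 = y - 5 = -5 + y)
O = -8 (O = -2*4 = -8)
49*O + H(B(2)) = 49*(-8) + (-5 + ¼) = -392 - 19/4 = -1587/4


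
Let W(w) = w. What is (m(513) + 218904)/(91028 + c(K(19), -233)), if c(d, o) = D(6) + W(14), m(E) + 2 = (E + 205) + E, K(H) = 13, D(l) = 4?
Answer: 220133/91046 ≈ 2.4178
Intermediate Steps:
m(E) = 203 + 2*E (m(E) = -2 + ((E + 205) + E) = -2 + ((205 + E) + E) = -2 + (205 + 2*E) = 203 + 2*E)
c(d, o) = 18 (c(d, o) = 4 + 14 = 18)
(m(513) + 218904)/(91028 + c(K(19), -233)) = ((203 + 2*513) + 218904)/(91028 + 18) = ((203 + 1026) + 218904)/91046 = (1229 + 218904)*(1/91046) = 220133*(1/91046) = 220133/91046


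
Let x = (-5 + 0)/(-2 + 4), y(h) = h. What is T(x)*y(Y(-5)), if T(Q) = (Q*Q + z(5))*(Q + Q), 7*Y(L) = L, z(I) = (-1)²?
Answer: 725/28 ≈ 25.893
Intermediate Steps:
z(I) = 1
Y(L) = L/7
x = -5/2 ≈ -2.5000
T(Q) = 2*Q*(1 + Q²) (T(Q) = (Q*Q + 1)*(Q + Q) = (Q² + 1)*(2*Q) = (1 + Q²)*(2*Q) = 2*Q*(1 + Q²))
T(x)*y(Y(-5)) = (2*(-5/2)*(1 + (-5/2)²))*((⅐)*(-5)) = (2*(-5/2)*(1 + 25/4))*(-5/7) = (2*(-5/2)*(29/4))*(-5/7) = -145/4*(-5/7) = 725/28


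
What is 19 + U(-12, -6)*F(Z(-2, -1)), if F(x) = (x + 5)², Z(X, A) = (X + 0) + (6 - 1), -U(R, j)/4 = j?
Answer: 1555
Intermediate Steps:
U(R, j) = -4*j
Z(X, A) = 5 + X (Z(X, A) = X + 5 = 5 + X)
F(x) = (5 + x)²
19 + U(-12, -6)*F(Z(-2, -1)) = 19 + (-4*(-6))*(5 + (5 - 2))² = 19 + 24*(5 + 3)² = 19 + 24*8² = 19 + 24*64 = 19 + 1536 = 1555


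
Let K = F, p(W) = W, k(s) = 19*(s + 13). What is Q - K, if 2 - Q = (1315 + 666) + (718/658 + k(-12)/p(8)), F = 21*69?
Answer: -9031619/2632 ≈ -3431.5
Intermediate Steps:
k(s) = 247 + 19*s (k(s) = 19*(13 + s) = 247 + 19*s)
F = 1449
Q = -5217851/2632 (Q = 2 - ((1315 + 666) + (718/658 + (247 + 19*(-12))/8)) = 2 - (1981 + (718*(1/658) + (247 - 228)*(1/8))) = 2 - (1981 + (359/329 + 19*(1/8))) = 2 - (1981 + (359/329 + 19/8)) = 2 - (1981 + 9123/2632) = 2 - 1*5223115/2632 = 2 - 5223115/2632 = -5217851/2632 ≈ -1982.5)
K = 1449
Q - K = -5217851/2632 - 1*1449 = -5217851/2632 - 1449 = -9031619/2632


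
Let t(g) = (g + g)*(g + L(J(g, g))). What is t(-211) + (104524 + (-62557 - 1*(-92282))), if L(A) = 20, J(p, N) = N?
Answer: 214851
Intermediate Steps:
t(g) = 2*g*(20 + g) (t(g) = (g + g)*(g + 20) = (2*g)*(20 + g) = 2*g*(20 + g))
t(-211) + (104524 + (-62557 - 1*(-92282))) = 2*(-211)*(20 - 211) + (104524 + (-62557 - 1*(-92282))) = 2*(-211)*(-191) + (104524 + (-62557 + 92282)) = 80602 + (104524 + 29725) = 80602 + 134249 = 214851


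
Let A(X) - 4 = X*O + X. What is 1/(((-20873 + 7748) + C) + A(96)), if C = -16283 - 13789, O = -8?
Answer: -1/43865 ≈ -2.2797e-5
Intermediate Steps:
A(X) = 4 - 7*X (A(X) = 4 + (X*(-8) + X) = 4 + (-8*X + X) = 4 - 7*X)
C = -30072
1/(((-20873 + 7748) + C) + A(96)) = 1/(((-20873 + 7748) - 30072) + (4 - 7*96)) = 1/((-13125 - 30072) + (4 - 672)) = 1/(-43197 - 668) = 1/(-43865) = -1/43865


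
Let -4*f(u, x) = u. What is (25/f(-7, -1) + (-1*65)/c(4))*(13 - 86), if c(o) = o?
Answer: 4015/28 ≈ 143.39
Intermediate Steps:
f(u, x) = -u/4
(25/f(-7, -1) + (-1*65)/c(4))*(13 - 86) = (25/((-¼*(-7))) - 1*65/4)*(13 - 86) = (25/(7/4) - 65*¼)*(-73) = (25*(4/7) - 65/4)*(-73) = (100/7 - 65/4)*(-73) = -55/28*(-73) = 4015/28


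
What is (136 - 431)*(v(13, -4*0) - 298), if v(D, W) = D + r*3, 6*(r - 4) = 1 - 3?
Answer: 80830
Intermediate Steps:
r = 11/3 (r = 4 + (1 - 3)/6 = 4 + (⅙)*(-2) = 4 - ⅓ = 11/3 ≈ 3.6667)
v(D, W) = 11 + D (v(D, W) = D + (11/3)*3 = D + 11 = 11 + D)
(136 - 431)*(v(13, -4*0) - 298) = (136 - 431)*((11 + 13) - 298) = -295*(24 - 298) = -295*(-274) = 80830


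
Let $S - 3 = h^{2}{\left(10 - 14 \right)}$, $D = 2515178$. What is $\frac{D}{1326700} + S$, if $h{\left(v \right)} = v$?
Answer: $\frac{13861239}{663350} \approx 20.896$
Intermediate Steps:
$S = 19$ ($S = 3 + \left(10 - 14\right)^{2} = 3 + \left(-4\right)^{2} = 3 + 16 = 19$)
$\frac{D}{1326700} + S = \frac{2515178}{1326700} + 19 = 2515178 \cdot \frac{1}{1326700} + 19 = \frac{1257589}{663350} + 19 = \frac{13861239}{663350}$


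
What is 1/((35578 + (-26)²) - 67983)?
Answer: -1/31729 ≈ -3.1517e-5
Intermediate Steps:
1/((35578 + (-26)²) - 67983) = 1/((35578 + 676) - 67983) = 1/(36254 - 67983) = 1/(-31729) = -1/31729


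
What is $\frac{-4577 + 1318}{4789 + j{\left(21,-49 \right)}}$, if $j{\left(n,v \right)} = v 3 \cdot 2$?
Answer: $- \frac{3259}{4495} \approx -0.72503$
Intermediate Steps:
$j{\left(n,v \right)} = 6 v$ ($j{\left(n,v \right)} = 3 v 2 = 6 v$)
$\frac{-4577 + 1318}{4789 + j{\left(21,-49 \right)}} = \frac{-4577 + 1318}{4789 + 6 \left(-49\right)} = - \frac{3259}{4789 - 294} = - \frac{3259}{4495}$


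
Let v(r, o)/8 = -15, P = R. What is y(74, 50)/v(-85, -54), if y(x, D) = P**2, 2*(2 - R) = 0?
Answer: -1/30 ≈ -0.033333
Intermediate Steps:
R = 2 (R = 2 - 1/2*0 = 2 + 0 = 2)
P = 2
y(x, D) = 4 (y(x, D) = 2**2 = 4)
v(r, o) = -120 (v(r, o) = 8*(-15) = -120)
y(74, 50)/v(-85, -54) = 4/(-120) = 4*(-1/120) = -1/30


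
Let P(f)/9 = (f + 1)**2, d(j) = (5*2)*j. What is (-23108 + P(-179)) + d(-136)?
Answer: 260688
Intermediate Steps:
d(j) = 10*j
P(f) = 9*(1 + f)**2 (P(f) = 9*(f + 1)**2 = 9*(1 + f)**2)
(-23108 + P(-179)) + d(-136) = (-23108 + 9*(1 - 179)**2) + 10*(-136) = (-23108 + 9*(-178)**2) - 1360 = (-23108 + 9*31684) - 1360 = (-23108 + 285156) - 1360 = 262048 - 1360 = 260688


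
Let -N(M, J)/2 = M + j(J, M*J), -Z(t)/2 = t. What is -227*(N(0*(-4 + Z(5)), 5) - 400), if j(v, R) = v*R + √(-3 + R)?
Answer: 90800 + 454*I*√3 ≈ 90800.0 + 786.35*I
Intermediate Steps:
Z(t) = -2*t
j(v, R) = √(-3 + R) + R*v (j(v, R) = R*v + √(-3 + R) = √(-3 + R) + R*v)
N(M, J) = -2*M - 2*√(-3 + J*M) - 2*M*J² (N(M, J) = -2*(M + (√(-3 + M*J) + (M*J)*J)) = -2*(M + (√(-3 + J*M) + (J*M)*J)) = -2*(M + (√(-3 + J*M) + M*J²)) = -2*(M + √(-3 + J*M) + M*J²) = -2*M - 2*√(-3 + J*M) - 2*M*J²)
-227*(N(0*(-4 + Z(5)), 5) - 400) = -227*((-0*(-4 - 2*5) - 2*√(-3 + 5*(0*(-4 - 2*5))) - 2*0*(-4 - 2*5)*5²) - 400) = -227*((-0*(-4 - 10) - 2*√(-3 + 5*(0*(-4 - 10))) - 2*0*(-4 - 10)*25) - 400) = -227*((-0*(-14) - 2*√(-3 + 5*(0*(-14))) - 2*0*(-14)*25) - 400) = -227*((-2*0 - 2*√(-3 + 5*0) - 2*0*25) - 400) = -227*((0 - 2*√(-3 + 0) + 0) - 400) = -227*((0 - 2*I*√3 + 0) - 400) = -227*(-2*I*√3 - 400) = -227*(-400 - 2*I*√3) = 90800 + 454*I*√3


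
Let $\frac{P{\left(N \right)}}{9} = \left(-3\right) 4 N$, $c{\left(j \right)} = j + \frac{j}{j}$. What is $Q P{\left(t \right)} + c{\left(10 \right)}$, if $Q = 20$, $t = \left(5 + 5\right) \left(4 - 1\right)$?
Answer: $-64789$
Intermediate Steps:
$c{\left(j \right)} = 1 + j$ ($c{\left(j \right)} = j + 1 = 1 + j$)
$t = 30$ ($t = 10 \cdot 3 = 30$)
$P{\left(N \right)} = - 108 N$ ($P{\left(N \right)} = 9 \left(-3\right) 4 N = 9 \left(- 12 N\right) = - 108 N$)
$Q P{\left(t \right)} + c{\left(10 \right)} = 20 \left(\left(-108\right) 30\right) + \left(1 + 10\right) = 20 \left(-3240\right) + 11 = -64800 + 11 = -64789$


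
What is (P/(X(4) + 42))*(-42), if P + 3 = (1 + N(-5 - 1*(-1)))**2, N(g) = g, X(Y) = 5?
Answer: -252/47 ≈ -5.3617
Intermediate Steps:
P = 6 (P = -3 + (1 + (-5 - 1*(-1)))**2 = -3 + (1 + (-5 + 1))**2 = -3 + (1 - 4)**2 = -3 + (-3)**2 = -3 + 9 = 6)
(P/(X(4) + 42))*(-42) = (6/(5 + 42))*(-42) = (6/47)*(-42) = -252/47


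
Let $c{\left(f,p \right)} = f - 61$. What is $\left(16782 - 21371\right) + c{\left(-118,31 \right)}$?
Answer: $-4768$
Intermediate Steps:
$c{\left(f,p \right)} = -61 + f$
$\left(16782 - 21371\right) + c{\left(-118,31 \right)} = \left(16782 - 21371\right) - 179 = -4589 - 179 = -4768$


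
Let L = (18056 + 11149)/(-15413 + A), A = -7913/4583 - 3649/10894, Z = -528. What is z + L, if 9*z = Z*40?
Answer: -1084515170317766/461778535209 ≈ -2348.6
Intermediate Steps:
A = -102927589/49927202 (A = -7913*1/4583 - 3649*1/10894 = -7913/4583 - 3649/10894 = -102927589/49927202 ≈ -2.0616)
z = -7040/3 (z = (-528*40)/9 = (⅑)*(-21120) = -7040/3 ≈ -2346.7)
L = -291624786882/153926178403 (L = (18056 + 11149)/(-15413 - 102927589/49927202) = 29205/(-769630892015/49927202) = 29205*(-49927202/769630892015) = -291624786882/153926178403 ≈ -1.8946)
z + L = -7040/3 - 291624786882/153926178403 = -1084515170317766/461778535209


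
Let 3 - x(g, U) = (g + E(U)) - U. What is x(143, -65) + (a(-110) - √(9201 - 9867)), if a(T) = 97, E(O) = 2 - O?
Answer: -175 - 3*I*√74 ≈ -175.0 - 25.807*I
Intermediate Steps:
x(g, U) = 1 - g + 2*U (x(g, U) = 3 - ((g + (2 - U)) - U) = 3 - ((2 + g - U) - U) = 3 - (2 + g - 2*U) = 3 + (-2 - g + 2*U) = 1 - g + 2*U)
x(143, -65) + (a(-110) - √(9201 - 9867)) = (1 - 1*143 + 2*(-65)) + (97 - √(9201 - 9867)) = (1 - 143 - 130) + (97 - √(-666)) = -272 + (97 - 3*I*√74) = -175 - 3*I*√74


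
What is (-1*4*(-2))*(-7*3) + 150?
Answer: -18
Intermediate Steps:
(-1*4*(-2))*(-7*3) + 150 = -4*(-2)*(-21) + 150 = 8*(-21) + 150 = -168 + 150 = -18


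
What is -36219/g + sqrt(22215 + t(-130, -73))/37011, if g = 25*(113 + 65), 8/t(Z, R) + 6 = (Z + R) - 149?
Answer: -36219/4450 + sqrt(711790099)/6624969 ≈ -8.1351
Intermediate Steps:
t(Z, R) = 8/(-155 + R + Z) (t(Z, R) = 8/(-6 + ((Z + R) - 149)) = 8/(-6 + ((R + Z) - 149)) = 8/(-6 + (-149 + R + Z)) = 8/(-155 + R + Z))
g = 4450 (g = 25*178 = 4450)
-36219/g + sqrt(22215 + t(-130, -73))/37011 = -36219/4450 + sqrt(22215 + 8/(-155 - 73 - 130))/37011 = -36219*1/4450 + sqrt(22215 + 8/(-358))*(1/37011) = -36219/4450 + sqrt(22215 + 8*(-1/358))*(1/37011) = -36219/4450 + sqrt(22215 - 4/179)*(1/37011) = -36219/4450 + sqrt(3976481/179)*(1/37011) = -36219/4450 + (sqrt(711790099)/179)*(1/37011) = -36219/4450 + sqrt(711790099)/6624969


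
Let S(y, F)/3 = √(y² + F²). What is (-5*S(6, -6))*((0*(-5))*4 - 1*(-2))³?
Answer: -720*√2 ≈ -1018.2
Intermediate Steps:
S(y, F) = 3*√(F² + y²) (S(y, F) = 3*√(y² + F²) = 3*√(F² + y²))
(-5*S(6, -6))*((0*(-5))*4 - 1*(-2))³ = (-15*√((-6)² + 6²))*((0*(-5))*4 - 1*(-2))³ = (-15*√(36 + 36))*(0*4 + 2)³ = (-15*√72)*(0 + 2)³ = -15*6*√2*2³ = -90*√2*8 = -720*√2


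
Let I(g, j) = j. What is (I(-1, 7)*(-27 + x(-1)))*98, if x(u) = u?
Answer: -19208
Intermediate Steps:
(I(-1, 7)*(-27 + x(-1)))*98 = (7*(-27 - 1))*98 = (7*(-28))*98 = -196*98 = -19208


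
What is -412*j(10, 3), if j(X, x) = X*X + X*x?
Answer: -53560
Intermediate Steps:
j(X, x) = X**2 + X*x
-412*j(10, 3) = -4120*(10 + 3) = -4120*13 = -412*130 = -53560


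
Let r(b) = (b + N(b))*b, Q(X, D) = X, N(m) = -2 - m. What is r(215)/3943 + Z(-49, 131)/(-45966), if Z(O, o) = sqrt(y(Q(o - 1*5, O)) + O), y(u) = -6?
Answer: -430/3943 - I*sqrt(55)/45966 ≈ -0.10905 - 0.00016134*I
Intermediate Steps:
r(b) = -2*b (r(b) = (b + (-2 - b))*b = -2*b)
Z(O, o) = sqrt(-6 + O)
r(215)/3943 + Z(-49, 131)/(-45966) = -2*215/3943 + sqrt(-6 - 49)/(-45966) = -430*1/3943 + sqrt(-55)*(-1/45966) = -430/3943 + (I*sqrt(55))*(-1/45966) = -430/3943 - I*sqrt(55)/45966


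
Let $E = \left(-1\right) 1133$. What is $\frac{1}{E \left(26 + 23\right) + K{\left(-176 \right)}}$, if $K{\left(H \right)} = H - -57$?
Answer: $- \frac{1}{55636} \approx -1.7974 \cdot 10^{-5}$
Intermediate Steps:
$E = -1133$
$K{\left(H \right)} = 57 + H$ ($K{\left(H \right)} = H + 57 = 57 + H$)
$\frac{1}{E \left(26 + 23\right) + K{\left(-176 \right)}} = \frac{1}{- 1133 \left(26 + 23\right) + \left(57 - 176\right)} = \frac{1}{\left(-1133\right) 49 - 119} = \frac{1}{-55517 - 119} = \frac{1}{-55636} = - \frac{1}{55636}$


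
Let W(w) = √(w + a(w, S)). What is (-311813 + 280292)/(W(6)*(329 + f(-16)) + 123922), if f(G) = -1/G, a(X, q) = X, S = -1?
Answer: -249993303168/982743212701 + 1327664520*√3/982743212701 ≈ -0.25204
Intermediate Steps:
W(w) = √2*√w (W(w) = √(w + w) = √(2*w) = √2*√w)
(-311813 + 280292)/(W(6)*(329 + f(-16)) + 123922) = (-311813 + 280292)/((√2*√6)*(329 - 1/(-16)) + 123922) = -31521/((2*√3)*(329 - 1*(-1/16)) + 123922) = -31521/((2*√3)*(329 + 1/16) + 123922) = -31521/((2*√3)*(5265/16) + 123922) = -31521/(5265*√3/8 + 123922) = -31521/(123922 + 5265*√3/8)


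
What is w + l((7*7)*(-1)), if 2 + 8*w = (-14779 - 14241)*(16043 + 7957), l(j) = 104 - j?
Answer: -348239389/4 ≈ -8.7060e+7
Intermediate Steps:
w = -348240001/4 (w = -¼ + ((-14779 - 14241)*(16043 + 7957))/8 = -¼ + (-29020*24000)/8 = -¼ + (⅛)*(-696480000) = -¼ - 87060000 = -348240001/4 ≈ -8.7060e+7)
w + l((7*7)*(-1)) = -348240001/4 + (104 - 7*7*(-1)) = -348240001/4 + (104 - 49*(-1)) = -348240001/4 + (104 - 1*(-49)) = -348240001/4 + (104 + 49) = -348240001/4 + 153 = -348239389/4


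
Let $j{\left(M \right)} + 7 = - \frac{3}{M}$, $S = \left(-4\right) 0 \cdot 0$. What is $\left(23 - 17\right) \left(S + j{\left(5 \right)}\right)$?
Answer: $- \frac{228}{5} \approx -45.6$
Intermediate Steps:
$S = 0$ ($S = 0 \cdot 0 = 0$)
$j{\left(M \right)} = -7 - \frac{3}{M}$
$\left(23 - 17\right) \left(S + j{\left(5 \right)}\right) = \left(23 - 17\right) \left(0 - \left(7 + \frac{3}{5}\right)\right) = \left(23 - 17\right) \left(0 - \frac{38}{5}\right) = 6 \left(0 - \frac{38}{5}\right) = 6 \left(- \frac{38}{5}\right) = - \frac{228}{5}$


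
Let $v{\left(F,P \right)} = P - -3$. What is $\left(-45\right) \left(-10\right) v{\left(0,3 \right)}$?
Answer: $2700$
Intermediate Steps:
$v{\left(F,P \right)} = 3 + P$ ($v{\left(F,P \right)} = P + 3 = 3 + P$)
$\left(-45\right) \left(-10\right) v{\left(0,3 \right)} = \left(-45\right) \left(-10\right) \left(3 + 3\right) = 450 \cdot 6 = 2700$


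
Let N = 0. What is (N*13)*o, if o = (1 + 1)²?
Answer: 0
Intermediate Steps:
o = 4 (o = 2² = 4)
(N*13)*o = (0*13)*4 = 0*4 = 0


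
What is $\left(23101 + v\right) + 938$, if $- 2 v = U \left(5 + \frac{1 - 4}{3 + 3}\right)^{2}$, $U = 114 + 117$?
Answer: $\frac{173601}{8} \approx 21700.0$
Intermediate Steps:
$U = 231$
$v = - \frac{18711}{8}$ ($v = - \frac{231 \left(5 + \frac{1 - 4}{3 + 3}\right)^{2}}{2} = - \frac{231 \left(5 - \frac{3}{6}\right)^{2}}{2} = - \frac{231 \left(5 - \frac{1}{2}\right)^{2}}{2} = - \frac{231 \left(\frac{9}{2}\right)^{2}}{2} = - \frac{231 \cdot \frac{81}{4}}{2} = \left(- \frac{1}{2}\right) \frac{18711}{4} = - \frac{18711}{8} \approx -2338.9$)
$\left(23101 + v\right) + 938 = \left(23101 - \frac{18711}{8}\right) + 938 = \frac{166097}{8} + 938 = \frac{173601}{8}$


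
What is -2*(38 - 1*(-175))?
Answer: -426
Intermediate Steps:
-2*(38 - 1*(-175)) = -2*(38 + 175) = -2*213 = -426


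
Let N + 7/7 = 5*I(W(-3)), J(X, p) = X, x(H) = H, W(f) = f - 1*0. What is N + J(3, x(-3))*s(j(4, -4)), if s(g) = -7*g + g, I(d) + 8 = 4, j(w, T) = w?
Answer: -93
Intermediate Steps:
W(f) = f (W(f) = f + 0 = f)
I(d) = -4 (I(d) = -8 + 4 = -4)
s(g) = -6*g
N = -21 (N = -1 + 5*(-4) = -1 - 20 = -21)
N + J(3, x(-3))*s(j(4, -4)) = -21 + 3*(-6*4) = -21 + 3*(-24) = -21 - 72 = -93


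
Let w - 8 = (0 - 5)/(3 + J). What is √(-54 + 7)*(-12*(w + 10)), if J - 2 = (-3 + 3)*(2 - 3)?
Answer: -204*I*√47 ≈ -1398.6*I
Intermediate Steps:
J = 2 (J = 2 + (-3 + 3)*(2 - 3) = 2 + 0*(-1) = 2 + 0 = 2)
w = 7 (w = 8 + (0 - 5)/(3 + 2) = 8 - 5/5 = 8 - 5*⅕ = 8 - 1 = 7)
√(-54 + 7)*(-12*(w + 10)) = √(-54 + 7)*(-12*(7 + 10)) = √(-47)*(-12*17) = (I*√47)*(-204) = -204*I*√47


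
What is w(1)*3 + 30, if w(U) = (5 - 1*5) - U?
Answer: 27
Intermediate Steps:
w(U) = -U (w(U) = (5 - 5) - U = 0 - U = -U)
w(1)*3 + 30 = -1*1*3 + 30 = -1*3 + 30 = -3 + 30 = 27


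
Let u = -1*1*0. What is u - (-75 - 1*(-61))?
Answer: 14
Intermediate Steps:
u = 0 (u = -1*0 = 0)
u - (-75 - 1*(-61)) = 0 - (-75 - 1*(-61)) = 0 - (-75 + 61) = 0 - 1*(-14) = 0 + 14 = 14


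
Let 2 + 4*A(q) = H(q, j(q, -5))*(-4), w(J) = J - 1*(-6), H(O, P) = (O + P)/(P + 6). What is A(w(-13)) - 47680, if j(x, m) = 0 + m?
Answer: -95337/2 ≈ -47669.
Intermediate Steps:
j(x, m) = m
H(O, P) = (O + P)/(6 + P)
w(J) = 6 + J (w(J) = J + 6 = 6 + J)
A(q) = 9/2 - q (A(q) = -½ + (((q - 5)/(6 - 5))*(-4))/4 = -½ + (((-5 + q)/1)*(-4))/4 = -½ + ((1*(-5 + q))*(-4))/4 = -½ + ((-5 + q)*(-4))/4 = -½ + (20 - 4*q)/4 = -½ + (5 - q) = 9/2 - q)
A(w(-13)) - 47680 = (9/2 - (6 - 13)) - 47680 = (9/2 - 1*(-7)) - 47680 = (9/2 + 7) - 47680 = 23/2 - 47680 = -95337/2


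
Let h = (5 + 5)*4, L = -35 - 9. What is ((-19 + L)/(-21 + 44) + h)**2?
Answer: 734449/529 ≈ 1388.4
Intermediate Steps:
L = -44
h = 40 (h = 10*4 = 40)
((-19 + L)/(-21 + 44) + h)**2 = ((-19 - 44)/(-21 + 44) + 40)**2 = (-63/23 + 40)**2 = (857/23)**2 = 734449/529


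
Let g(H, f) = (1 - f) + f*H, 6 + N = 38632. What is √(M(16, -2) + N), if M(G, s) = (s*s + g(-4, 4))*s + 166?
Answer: √38822 ≈ 197.03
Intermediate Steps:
N = 38626 (N = -6 + 38632 = 38626)
g(H, f) = 1 - f + H*f (g(H, f) = (1 - f) + H*f = 1 - f + H*f)
M(G, s) = 166 + s*(-19 + s²) (M(G, s) = (s*s + (1 - 1*4 - 4*4))*s + 166 = (s² + (1 - 4 - 16))*s + 166 = (s² - 19)*s + 166 = (-19 + s²)*s + 166 = s*(-19 + s²) + 166 = 166 + s*(-19 + s²))
√(M(16, -2) + N) = √((166 + (-2)³ - 19*(-2)) + 38626) = √((166 - 8 + 38) + 38626) = √(196 + 38626) = √38822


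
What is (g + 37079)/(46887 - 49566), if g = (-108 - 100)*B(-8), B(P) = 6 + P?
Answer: -37495/2679 ≈ -13.996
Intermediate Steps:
g = 416 (g = (-108 - 100)*(6 - 8) = -208*(-2) = 416)
(g + 37079)/(46887 - 49566) = (416 + 37079)/(46887 - 49566) = 37495/(-2679) = 37495*(-1/2679) = -37495/2679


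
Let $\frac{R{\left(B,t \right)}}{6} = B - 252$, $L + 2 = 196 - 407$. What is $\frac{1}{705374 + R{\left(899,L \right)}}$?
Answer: $\frac{1}{709256} \approx 1.4099 \cdot 10^{-6}$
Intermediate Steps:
$L = -213$ ($L = -2 + \left(196 - 407\right) = -2 - 211 = -213$)
$R{\left(B,t \right)} = -1512 + 6 B$ ($R{\left(B,t \right)} = 6 \left(B - 252\right) = 6 \left(-252 + B\right) = -1512 + 6 B$)
$\frac{1}{705374 + R{\left(899,L \right)}} = \frac{1}{705374 + \left(-1512 + 6 \cdot 899\right)} = \frac{1}{705374 + \left(-1512 + 5394\right)} = \frac{1}{705374 + 3882} = \frac{1}{709256}$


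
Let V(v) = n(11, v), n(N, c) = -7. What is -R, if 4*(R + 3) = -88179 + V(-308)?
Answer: 44099/2 ≈ 22050.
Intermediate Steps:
V(v) = -7
R = -44099/2 (R = -3 + (-88179 - 7)/4 = -3 + (¼)*(-88186) = -3 - 44093/2 = -44099/2 ≈ -22050.)
-R = -1*(-44099/2) = 44099/2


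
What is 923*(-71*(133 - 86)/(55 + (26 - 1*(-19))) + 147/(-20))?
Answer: -939614/25 ≈ -37585.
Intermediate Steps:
923*(-71*(133 - 86)/(55 + (26 - 1*(-19))) + 147/(-20)) = 923*(-71*47/(55 + (26 + 19)) + 147*(-1/20)) = 923*(-71*47/(55 + 45) - 147/20) = 923*(-71/(100*(1/47)) - 147/20) = 923*(-71/100/47 - 147/20) = 923*(-71*47/100 - 147/20) = 923*(-3337/100 - 147/20) = 923*(-1018/25) = -939614/25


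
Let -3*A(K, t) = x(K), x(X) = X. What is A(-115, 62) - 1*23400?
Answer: -70085/3 ≈ -23362.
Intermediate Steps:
A(K, t) = -K/3
A(-115, 62) - 1*23400 = -⅓*(-115) - 1*23400 = 115/3 - 23400 = -70085/3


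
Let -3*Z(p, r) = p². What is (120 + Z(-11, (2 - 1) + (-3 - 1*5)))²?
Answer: 57121/9 ≈ 6346.8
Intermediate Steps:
Z(p, r) = -p²/3
(120 + Z(-11, (2 - 1) + (-3 - 1*5)))² = (120 - ⅓*(-11)²)² = (120 - ⅓*121)² = (120 - 121/3)² = (239/3)² = 57121/9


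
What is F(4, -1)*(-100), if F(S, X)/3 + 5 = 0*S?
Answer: 1500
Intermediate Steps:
F(S, X) = -15 (F(S, X) = -15 + 3*(0*S) = -15 + 3*0 = -15 + 0 = -15)
F(4, -1)*(-100) = -15*(-100) = 1500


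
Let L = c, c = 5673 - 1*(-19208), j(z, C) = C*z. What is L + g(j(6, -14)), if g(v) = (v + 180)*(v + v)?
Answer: 8753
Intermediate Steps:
g(v) = 2*v*(180 + v) (g(v) = (180 + v)*(2*v) = 2*v*(180 + v))
c = 24881 (c = 5673 + 19208 = 24881)
L = 24881
L + g(j(6, -14)) = 24881 + 2*(-14*6)*(180 - 14*6) = 24881 + 2*(-84)*(180 - 84) = 24881 + 2*(-84)*96 = 24881 - 16128 = 8753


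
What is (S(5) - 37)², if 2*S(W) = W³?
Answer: 2601/4 ≈ 650.25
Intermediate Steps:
S(W) = W³/2
(S(5) - 37)² = ((½)*5³ - 37)² = ((½)*125 - 37)² = (125/2 - 37)² = (51/2)² = 2601/4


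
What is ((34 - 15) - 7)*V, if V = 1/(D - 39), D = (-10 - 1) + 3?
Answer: -12/47 ≈ -0.25532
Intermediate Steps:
D = -8 (D = -11 + 3 = -8)
V = -1/47 (V = 1/(-8 - 39) = 1/(-47) = -1/47 ≈ -0.021277)
((34 - 15) - 7)*V = ((34 - 15) - 7)*(-1/47) = (19 - 7)*(-1/47) = 12*(-1/47) = -12/47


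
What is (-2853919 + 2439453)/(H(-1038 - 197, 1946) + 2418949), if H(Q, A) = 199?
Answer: -207233/1209574 ≈ -0.17133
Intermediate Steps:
(-2853919 + 2439453)/(H(-1038 - 197, 1946) + 2418949) = (-2853919 + 2439453)/(199 + 2418949) = -414466/2419148 = -414466*1/2419148 = -207233/1209574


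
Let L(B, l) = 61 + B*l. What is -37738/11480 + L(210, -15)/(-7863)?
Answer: -130636087/45133620 ≈ -2.8944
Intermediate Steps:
-37738/11480 + L(210, -15)/(-7863) = -37738/11480 + (61 + 210*(-15))/(-7863) = -37738*1/11480 + (61 - 3150)*(-1/7863) = -18869/5740 - 3089*(-1/7863) = -18869/5740 + 3089/7863 = -130636087/45133620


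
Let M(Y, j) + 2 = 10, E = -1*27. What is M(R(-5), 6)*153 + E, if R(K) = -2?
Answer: 1197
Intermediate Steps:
E = -27
M(Y, j) = 8 (M(Y, j) = -2 + 10 = 8)
M(R(-5), 6)*153 + E = 8*153 - 27 = 1224 - 27 = 1197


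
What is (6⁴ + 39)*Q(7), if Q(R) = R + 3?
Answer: 13350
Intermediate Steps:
Q(R) = 3 + R
(6⁴ + 39)*Q(7) = (6⁴ + 39)*(3 + 7) = (1296 + 39)*10 = 1335*10 = 13350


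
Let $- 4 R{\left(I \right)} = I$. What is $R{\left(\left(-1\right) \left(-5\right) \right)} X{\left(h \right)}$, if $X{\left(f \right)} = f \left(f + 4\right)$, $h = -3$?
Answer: $\frac{15}{4} \approx 3.75$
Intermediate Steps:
$R{\left(I \right)} = - \frac{I}{4}$
$X{\left(f \right)} = f \left(4 + f\right)$
$R{\left(\left(-1\right) \left(-5\right) \right)} X{\left(h \right)} = - \frac{\left(-1\right) \left(-5\right)}{4} \left(- 3 \left(4 - 3\right)\right) = \left(- \frac{1}{4}\right) 5 \left(\left(-3\right) 1\right) = \left(- \frac{5}{4}\right) \left(-3\right) = \frac{15}{4}$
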